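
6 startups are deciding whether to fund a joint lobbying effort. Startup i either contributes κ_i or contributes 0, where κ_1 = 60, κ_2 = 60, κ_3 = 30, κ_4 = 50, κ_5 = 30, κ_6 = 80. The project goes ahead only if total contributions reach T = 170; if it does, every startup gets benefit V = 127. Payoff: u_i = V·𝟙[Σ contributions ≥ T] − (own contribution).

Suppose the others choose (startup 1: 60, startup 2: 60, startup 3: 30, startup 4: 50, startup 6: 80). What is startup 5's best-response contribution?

0

Others' total = 280 ≥ 170; contributing adds cost 30 for no extra benefit.
Best response: 0.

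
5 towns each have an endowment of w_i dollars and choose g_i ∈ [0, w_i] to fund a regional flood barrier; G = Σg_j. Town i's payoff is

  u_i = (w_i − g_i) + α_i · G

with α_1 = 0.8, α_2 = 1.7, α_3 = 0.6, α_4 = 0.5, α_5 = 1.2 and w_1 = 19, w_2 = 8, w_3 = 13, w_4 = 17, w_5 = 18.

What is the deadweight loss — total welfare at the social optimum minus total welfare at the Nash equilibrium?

∂u_i/∂g_i = α_i − 1, so town i contributes w_i if α_i > 1, else 0.
α_i > 1 for i ∈ {2, 5}; NE contributions (0, 8, 0, 0, 18), G = 26.
W^NE = Σw_i − G^NE + (Σα_i)·G^NE = 75 + 3.8·26 = 173.8.
Planner: ∂(Σu_j)/∂g_i = Σα_j − 1 = 3.8 > 0, so everyone contributes w_i; G^SO = 75, W^SO = 75 + 3.8·75 = 360.
Deadweight loss = 186.2.

186.2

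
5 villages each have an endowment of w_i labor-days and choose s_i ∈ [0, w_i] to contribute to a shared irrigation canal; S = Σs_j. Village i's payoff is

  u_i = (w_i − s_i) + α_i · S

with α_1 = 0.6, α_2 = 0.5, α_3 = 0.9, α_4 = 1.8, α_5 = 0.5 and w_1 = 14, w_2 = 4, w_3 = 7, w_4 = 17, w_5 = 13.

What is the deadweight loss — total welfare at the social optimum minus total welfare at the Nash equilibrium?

∂u_i/∂s_i = α_i − 1, so village i contributes w_i if α_i > 1, else 0.
α_i > 1 for i ∈ {4}; NE contributions (0, 0, 0, 17, 0), S = 17.
W^NE = Σw_i − S^NE + (Σα_i)·S^NE = 55 + 3.3·17 = 111.1.
Planner: ∂(Σu_j)/∂s_i = Σα_j − 1 = 3.3 > 0, so everyone contributes w_i; S^SO = 55, W^SO = 55 + 3.3·55 = 236.5.
Deadweight loss = 125.4.

125.4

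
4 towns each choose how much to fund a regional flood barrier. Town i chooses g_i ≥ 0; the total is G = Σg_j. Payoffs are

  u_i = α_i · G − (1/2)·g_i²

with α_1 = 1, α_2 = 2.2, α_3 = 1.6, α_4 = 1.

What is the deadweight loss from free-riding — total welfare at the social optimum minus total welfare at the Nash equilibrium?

38.34

Town i's FOC: ∂u_i/∂g_i = α_i − g_i = 0, so g_i* = α_i.
NE contributions = (1, 2.2, 1.6, 1); G = 5.8.
W^NE = (Σα)·G − ½Σα_i² = 5.8² − ½·9.4 = 28.94.
Planner sets g_i = Σα_j = 5.8 for every i, so G^SO = 4·5.8 = 23.2.
W^SO = (Σα)·G^SO − ½·4·(Σα)² = (4/2)·5.8² = 67.28.
Deadweight loss = W^SO − W^NE = 38.34.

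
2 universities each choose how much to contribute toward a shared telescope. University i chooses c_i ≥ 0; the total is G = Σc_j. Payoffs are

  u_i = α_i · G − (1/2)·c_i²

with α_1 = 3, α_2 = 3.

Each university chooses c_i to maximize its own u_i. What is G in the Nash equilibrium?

6

University i's FOC: ∂u_i/∂c_i = α_i − c_i = 0, so c_i* = α_i.
NE contributions = (3, 3); G = 6.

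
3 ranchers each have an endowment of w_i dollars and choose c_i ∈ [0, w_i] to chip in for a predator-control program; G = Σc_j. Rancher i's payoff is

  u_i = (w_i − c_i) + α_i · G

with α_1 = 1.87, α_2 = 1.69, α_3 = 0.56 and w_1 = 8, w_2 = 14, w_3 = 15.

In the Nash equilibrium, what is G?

∂u_i/∂c_i = α_i − 1, so rancher i contributes w_i if α_i > 1, else 0.
α_i > 1 for i ∈ {1, 2}; NE contributions (8, 14, 0), G = 22.

22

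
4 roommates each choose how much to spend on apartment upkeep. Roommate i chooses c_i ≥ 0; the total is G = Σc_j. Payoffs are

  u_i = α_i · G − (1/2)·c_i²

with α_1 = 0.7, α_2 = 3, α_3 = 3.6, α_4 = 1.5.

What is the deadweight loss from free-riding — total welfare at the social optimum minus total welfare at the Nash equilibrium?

Roommate i's FOC: ∂u_i/∂c_i = α_i − c_i = 0, so c_i* = α_i.
NE contributions = (0.7, 3, 3.6, 1.5); G = 8.8.
W^NE = (Σα)·G − ½Σα_i² = 8.8² − ½·24.7 = 65.09.
Planner sets c_i = Σα_j = 8.8 for every i, so G^SO = 4·8.8 = 35.2.
W^SO = (Σα)·G^SO − ½·4·(Σα)² = (4/2)·8.8² = 154.88.
Deadweight loss = W^SO − W^NE = 89.79.

89.79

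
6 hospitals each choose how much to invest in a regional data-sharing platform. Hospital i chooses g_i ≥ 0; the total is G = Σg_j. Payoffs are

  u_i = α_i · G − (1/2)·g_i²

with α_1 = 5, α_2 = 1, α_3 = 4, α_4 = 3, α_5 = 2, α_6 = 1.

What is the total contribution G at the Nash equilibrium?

Hospital i's FOC: ∂u_i/∂g_i = α_i − g_i = 0, so g_i* = α_i.
NE contributions = (5, 1, 4, 3, 2, 1); G = 16.

16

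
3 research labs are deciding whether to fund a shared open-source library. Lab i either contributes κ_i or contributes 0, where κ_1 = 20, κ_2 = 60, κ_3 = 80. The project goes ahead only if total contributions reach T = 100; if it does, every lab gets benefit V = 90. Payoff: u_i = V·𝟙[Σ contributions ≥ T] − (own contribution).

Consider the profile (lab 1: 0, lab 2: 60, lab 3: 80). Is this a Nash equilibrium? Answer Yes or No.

Total = 140 ≥ 100: provided.
Lab 1 (pledges 0, payoff 90): pledging 20 → total 160, payoff 70. No gain.
Lab 2 (pledges 60, payoff 30): dropping to 0 → total 80, payoff 0. No gain.
Lab 3 (pledges 80, payoff 10): dropping to 0 → total 60, payoff 0. No gain.

Yes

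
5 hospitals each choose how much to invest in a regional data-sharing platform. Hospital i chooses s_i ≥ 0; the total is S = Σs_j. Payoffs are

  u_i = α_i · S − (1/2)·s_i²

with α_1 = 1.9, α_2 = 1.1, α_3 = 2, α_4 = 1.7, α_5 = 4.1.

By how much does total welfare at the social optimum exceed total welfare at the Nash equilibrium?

189.22

Hospital i's FOC: ∂u_i/∂s_i = α_i − s_i = 0, so s_i* = α_i.
NE contributions = (1.9, 1.1, 2, 1.7, 4.1); S = 10.8.
W^NE = (Σα)·S − ½Σα_i² = 10.8² − ½·28.52 = 102.38.
Planner sets s_i = Σα_j = 10.8 for every i, so S^SO = 5·10.8 = 54.
W^SO = (Σα)·S^SO − ½·5·(Σα)² = (5/2)·10.8² = 291.6.
Deadweight loss = W^SO − W^NE = 189.22.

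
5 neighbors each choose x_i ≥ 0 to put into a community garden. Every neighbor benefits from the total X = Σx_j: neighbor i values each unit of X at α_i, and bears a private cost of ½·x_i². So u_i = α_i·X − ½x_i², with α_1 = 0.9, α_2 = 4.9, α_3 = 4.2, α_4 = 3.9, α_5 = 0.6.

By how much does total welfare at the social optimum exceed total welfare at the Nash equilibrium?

Neighbor i's FOC: ∂u_i/∂x_i = α_i − x_i = 0, so x_i* = α_i.
NE contributions = (0.9, 4.9, 4.2, 3.9, 0.6); X = 14.5.
W^NE = (Σα)·X − ½Σα_i² = 14.5² − ½·58.03 = 181.235.
Planner sets x_i = Σα_j = 14.5 for every i, so X^SO = 5·14.5 = 72.5.
W^SO = (Σα)·X^SO − ½·5·(Σα)² = (5/2)·14.5² = 525.625.
Deadweight loss = W^SO − W^NE = 344.39.

344.39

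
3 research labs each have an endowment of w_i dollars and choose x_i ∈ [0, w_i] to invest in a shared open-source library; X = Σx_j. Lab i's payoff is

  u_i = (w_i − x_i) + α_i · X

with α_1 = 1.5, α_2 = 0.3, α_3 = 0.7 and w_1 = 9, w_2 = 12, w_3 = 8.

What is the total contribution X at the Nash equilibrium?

9

∂u_i/∂x_i = α_i − 1, so lab i contributes w_i if α_i > 1, else 0.
α_i > 1 for i ∈ {1}; NE contributions (9, 0, 0), X = 9.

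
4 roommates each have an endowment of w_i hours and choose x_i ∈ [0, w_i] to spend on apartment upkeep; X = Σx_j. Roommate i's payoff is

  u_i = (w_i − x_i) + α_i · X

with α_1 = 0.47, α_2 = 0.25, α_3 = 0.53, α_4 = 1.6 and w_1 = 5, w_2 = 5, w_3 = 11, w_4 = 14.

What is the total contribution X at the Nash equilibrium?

14

∂u_i/∂x_i = α_i − 1, so roommate i contributes w_i if α_i > 1, else 0.
α_i > 1 for i ∈ {4}; NE contributions (0, 0, 0, 14), X = 14.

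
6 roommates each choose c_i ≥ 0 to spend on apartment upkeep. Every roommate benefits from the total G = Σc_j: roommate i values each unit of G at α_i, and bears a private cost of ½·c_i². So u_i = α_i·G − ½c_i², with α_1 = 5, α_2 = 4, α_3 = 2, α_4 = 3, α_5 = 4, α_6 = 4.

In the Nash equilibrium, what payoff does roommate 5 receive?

Roommate i's FOC: ∂u_i/∂c_i = α_i − c_i = 0, so c_i* = α_i.
NE contributions = (5, 4, 2, 3, 4, 4); G = 22.
u_5 = α_5·G − ½·(c_5)² = 4·22 − ½·4² = 80.

80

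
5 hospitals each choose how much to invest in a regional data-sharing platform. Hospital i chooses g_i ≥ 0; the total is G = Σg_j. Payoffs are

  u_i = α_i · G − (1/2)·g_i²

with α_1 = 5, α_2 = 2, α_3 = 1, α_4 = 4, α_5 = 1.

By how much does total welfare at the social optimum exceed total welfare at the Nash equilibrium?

Hospital i's FOC: ∂u_i/∂g_i = α_i − g_i = 0, so g_i* = α_i.
NE contributions = (5, 2, 1, 4, 1); G = 13.
W^NE = (Σα)·G − ½Σα_i² = 13² − ½·47 = 145.5.
Planner sets g_i = Σα_j = 13 for every i, so G^SO = 5·13 = 65.
W^SO = (Σα)·G^SO − ½·5·(Σα)² = (5/2)·13² = 422.5.
Deadweight loss = W^SO − W^NE = 277.

277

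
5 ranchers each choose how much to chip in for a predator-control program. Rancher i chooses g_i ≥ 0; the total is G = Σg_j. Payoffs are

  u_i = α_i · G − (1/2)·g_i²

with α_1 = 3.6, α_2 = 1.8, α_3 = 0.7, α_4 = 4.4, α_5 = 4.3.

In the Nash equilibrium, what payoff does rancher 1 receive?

46.8

Rancher i's FOC: ∂u_i/∂g_i = α_i − g_i = 0, so g_i* = α_i.
NE contributions = (3.6, 1.8, 0.7, 4.4, 4.3); G = 14.8.
u_1 = α_1·G − ½·(g_1)² = 3.6·14.8 − ½·3.6² = 46.8.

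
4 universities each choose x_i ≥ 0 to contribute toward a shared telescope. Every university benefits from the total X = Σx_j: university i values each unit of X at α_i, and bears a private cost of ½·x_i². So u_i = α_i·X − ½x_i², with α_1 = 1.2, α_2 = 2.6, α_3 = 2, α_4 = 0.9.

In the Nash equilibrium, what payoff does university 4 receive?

5.625

University i's FOC: ∂u_i/∂x_i = α_i − x_i = 0, so x_i* = α_i.
NE contributions = (1.2, 2.6, 2, 0.9); X = 6.7.
u_4 = α_4·X − ½·(x_4)² = 0.9·6.7 − ½·0.9² = 5.625.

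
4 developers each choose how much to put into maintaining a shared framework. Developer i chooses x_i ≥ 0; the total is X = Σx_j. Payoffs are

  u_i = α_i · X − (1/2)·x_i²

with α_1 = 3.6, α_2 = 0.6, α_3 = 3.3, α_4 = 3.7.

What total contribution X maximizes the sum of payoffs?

Planner FOC: ∂(Σu_j)/∂x_i = (Σα_j) − x_i = 0, so x_i^SO = Σα_j = 11.2 for every i; X^SO = 44.8.

44.8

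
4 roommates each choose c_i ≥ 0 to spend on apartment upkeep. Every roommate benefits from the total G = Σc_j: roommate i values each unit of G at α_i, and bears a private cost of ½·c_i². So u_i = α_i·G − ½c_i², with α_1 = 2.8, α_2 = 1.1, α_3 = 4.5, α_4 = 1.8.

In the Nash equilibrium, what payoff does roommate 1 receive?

24.64

Roommate i's FOC: ∂u_i/∂c_i = α_i − c_i = 0, so c_i* = α_i.
NE contributions = (2.8, 1.1, 4.5, 1.8); G = 10.2.
u_1 = α_1·G − ½·(c_1)² = 2.8·10.2 − ½·2.8² = 24.64.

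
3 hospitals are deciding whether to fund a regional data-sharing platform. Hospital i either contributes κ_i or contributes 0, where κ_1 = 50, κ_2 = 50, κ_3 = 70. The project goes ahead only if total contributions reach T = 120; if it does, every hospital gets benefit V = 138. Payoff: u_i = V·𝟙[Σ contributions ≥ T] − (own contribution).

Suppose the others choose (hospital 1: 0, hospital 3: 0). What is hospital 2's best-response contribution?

0

Others' total = 0. Even contributing 50 gives 50 < 120: no benefit either way.
Best response: 0.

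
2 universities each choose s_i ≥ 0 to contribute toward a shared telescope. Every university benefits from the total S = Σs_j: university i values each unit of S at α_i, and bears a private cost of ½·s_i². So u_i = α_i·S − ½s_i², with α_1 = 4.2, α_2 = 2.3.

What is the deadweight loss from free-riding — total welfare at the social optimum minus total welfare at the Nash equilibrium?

11.465

University i's FOC: ∂u_i/∂s_i = α_i − s_i = 0, so s_i* = α_i.
NE contributions = (4.2, 2.3); S = 6.5.
W^NE = (Σα)·S − ½Σα_i² = 6.5² − ½·22.93 = 30.785.
Planner sets s_i = Σα_j = 6.5 for every i, so S^SO = 2·6.5 = 13.
W^SO = (Σα)·S^SO − ½·2·(Σα)² = (2/2)·6.5² = 42.25.
Deadweight loss = W^SO − W^NE = 11.465.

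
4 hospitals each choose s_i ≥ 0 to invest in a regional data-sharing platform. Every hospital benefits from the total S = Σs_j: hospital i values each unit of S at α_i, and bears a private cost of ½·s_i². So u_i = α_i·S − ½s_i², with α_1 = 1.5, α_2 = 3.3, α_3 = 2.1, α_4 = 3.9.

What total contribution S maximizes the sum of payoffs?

43.2

Planner FOC: ∂(Σu_j)/∂s_i = (Σα_j) − s_i = 0, so s_i^SO = Σα_j = 10.8 for every i; S^SO = 43.2.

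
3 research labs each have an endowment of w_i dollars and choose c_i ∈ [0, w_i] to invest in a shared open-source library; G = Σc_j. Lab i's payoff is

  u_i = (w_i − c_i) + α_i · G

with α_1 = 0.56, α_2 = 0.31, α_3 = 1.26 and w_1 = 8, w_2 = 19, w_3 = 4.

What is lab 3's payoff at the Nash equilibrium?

5.04

∂u_i/∂c_i = α_i − 1, so lab i contributes w_i if α_i > 1, else 0.
α_i > 1 for i ∈ {3}; NE contributions (0, 0, 4), G = 4.
u_3 = (4 − 4) + 1.26·4 = 5.04.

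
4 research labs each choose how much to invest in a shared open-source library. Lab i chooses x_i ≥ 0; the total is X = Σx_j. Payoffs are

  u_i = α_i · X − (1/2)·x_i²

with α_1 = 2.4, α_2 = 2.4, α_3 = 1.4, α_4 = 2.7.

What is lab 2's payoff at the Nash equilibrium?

Lab i's FOC: ∂u_i/∂x_i = α_i − x_i = 0, so x_i* = α_i.
NE contributions = (2.4, 2.4, 1.4, 2.7); X = 8.9.
u_2 = α_2·X − ½·(x_2)² = 2.4·8.9 − ½·2.4² = 18.48.

18.48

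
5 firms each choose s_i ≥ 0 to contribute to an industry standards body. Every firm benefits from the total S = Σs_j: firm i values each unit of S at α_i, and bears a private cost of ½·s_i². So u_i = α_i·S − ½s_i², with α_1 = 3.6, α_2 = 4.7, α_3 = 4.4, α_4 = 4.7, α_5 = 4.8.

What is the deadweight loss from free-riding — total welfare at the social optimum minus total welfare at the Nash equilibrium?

789.03

Firm i's FOC: ∂u_i/∂s_i = α_i − s_i = 0, so s_i* = α_i.
NE contributions = (3.6, 4.7, 4.4, 4.7, 4.8); S = 22.2.
W^NE = (Σα)·S − ½Σα_i² = 22.2² − ½·99.54 = 443.07.
Planner sets s_i = Σα_j = 22.2 for every i, so S^SO = 5·22.2 = 111.
W^SO = (Σα)·S^SO − ½·5·(Σα)² = (5/2)·22.2² = 1232.1.
Deadweight loss = W^SO − W^NE = 789.03.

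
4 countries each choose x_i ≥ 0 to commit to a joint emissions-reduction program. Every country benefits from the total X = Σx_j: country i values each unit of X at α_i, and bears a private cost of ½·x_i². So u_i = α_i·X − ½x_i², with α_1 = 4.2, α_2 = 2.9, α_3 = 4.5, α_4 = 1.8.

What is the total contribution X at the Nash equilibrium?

Country i's FOC: ∂u_i/∂x_i = α_i − x_i = 0, so x_i* = α_i.
NE contributions = (4.2, 2.9, 4.5, 1.8); X = 13.4.

13.4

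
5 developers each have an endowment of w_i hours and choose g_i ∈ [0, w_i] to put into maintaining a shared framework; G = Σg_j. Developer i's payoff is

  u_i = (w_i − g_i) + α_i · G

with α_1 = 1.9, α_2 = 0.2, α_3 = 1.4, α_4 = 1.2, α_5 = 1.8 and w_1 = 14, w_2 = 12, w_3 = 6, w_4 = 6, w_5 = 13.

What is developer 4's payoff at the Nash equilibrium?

46.8

∂u_i/∂g_i = α_i − 1, so developer i contributes w_i if α_i > 1, else 0.
α_i > 1 for i ∈ {1, 3, 4, 5}; NE contributions (14, 0, 6, 6, 13), G = 39.
u_4 = (6 − 6) + 1.2·39 = 46.8.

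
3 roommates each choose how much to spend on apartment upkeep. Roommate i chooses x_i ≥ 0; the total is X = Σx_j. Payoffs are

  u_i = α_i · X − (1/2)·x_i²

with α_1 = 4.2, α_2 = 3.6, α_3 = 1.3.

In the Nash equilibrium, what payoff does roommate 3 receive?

10.985

Roommate i's FOC: ∂u_i/∂x_i = α_i − x_i = 0, so x_i* = α_i.
NE contributions = (4.2, 3.6, 1.3); X = 9.1.
u_3 = α_3·X − ½·(x_3)² = 1.3·9.1 − ½·1.3² = 10.985.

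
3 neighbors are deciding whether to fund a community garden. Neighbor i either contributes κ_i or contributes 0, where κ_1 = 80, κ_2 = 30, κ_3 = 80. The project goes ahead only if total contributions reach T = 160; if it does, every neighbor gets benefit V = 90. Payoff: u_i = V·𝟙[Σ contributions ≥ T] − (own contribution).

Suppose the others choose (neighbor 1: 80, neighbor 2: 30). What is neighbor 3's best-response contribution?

Others' total = 110. Contributing 80 brings total to 190 ≥ 160: gain V − κ_3 = 10.
Best response: 80.

80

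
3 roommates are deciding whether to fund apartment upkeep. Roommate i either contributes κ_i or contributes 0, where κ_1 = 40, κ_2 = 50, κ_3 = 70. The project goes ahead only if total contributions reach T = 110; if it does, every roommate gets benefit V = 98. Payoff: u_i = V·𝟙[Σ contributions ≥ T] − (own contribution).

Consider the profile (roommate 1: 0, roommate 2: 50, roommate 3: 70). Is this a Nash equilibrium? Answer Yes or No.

Yes

Total = 120 ≥ 110: provided.
Roommate 1 (pledges 0, payoff 98): pledging 40 → total 160, payoff 58. No gain.
Roommate 2 (pledges 50, payoff 48): dropping to 0 → total 70, payoff 0. No gain.
Roommate 3 (pledges 70, payoff 28): dropping to 0 → total 50, payoff 0. No gain.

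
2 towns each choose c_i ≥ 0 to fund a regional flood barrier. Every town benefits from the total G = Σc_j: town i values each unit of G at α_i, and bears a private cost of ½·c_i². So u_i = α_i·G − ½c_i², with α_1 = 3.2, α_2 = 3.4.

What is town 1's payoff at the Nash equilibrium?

16

Town i's FOC: ∂u_i/∂c_i = α_i − c_i = 0, so c_i* = α_i.
NE contributions = (3.2, 3.4); G = 6.6.
u_1 = α_1·G − ½·(c_1)² = 3.2·6.6 − ½·3.2² = 16.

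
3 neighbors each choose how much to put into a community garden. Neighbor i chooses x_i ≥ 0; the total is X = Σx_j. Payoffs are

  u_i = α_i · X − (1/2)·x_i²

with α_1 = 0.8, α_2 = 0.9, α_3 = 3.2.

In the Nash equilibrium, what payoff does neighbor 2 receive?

Neighbor i's FOC: ∂u_i/∂x_i = α_i − x_i = 0, so x_i* = α_i.
NE contributions = (0.8, 0.9, 3.2); X = 4.9.
u_2 = α_2·X − ½·(x_2)² = 0.9·4.9 − ½·0.9² = 4.005.

4.005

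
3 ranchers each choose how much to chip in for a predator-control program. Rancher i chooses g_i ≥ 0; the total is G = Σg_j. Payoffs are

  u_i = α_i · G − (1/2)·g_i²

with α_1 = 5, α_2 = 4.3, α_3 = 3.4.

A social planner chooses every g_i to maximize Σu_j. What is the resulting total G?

Planner FOC: ∂(Σu_j)/∂g_i = (Σα_j) − g_i = 0, so g_i^SO = Σα_j = 12.7 for every i; G^SO = 38.1.

38.1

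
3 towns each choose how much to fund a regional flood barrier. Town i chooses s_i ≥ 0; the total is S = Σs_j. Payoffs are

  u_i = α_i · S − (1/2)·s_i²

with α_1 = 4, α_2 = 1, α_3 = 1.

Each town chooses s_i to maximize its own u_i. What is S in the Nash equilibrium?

6

Town i's FOC: ∂u_i/∂s_i = α_i − s_i = 0, so s_i* = α_i.
NE contributions = (4, 1, 1); S = 6.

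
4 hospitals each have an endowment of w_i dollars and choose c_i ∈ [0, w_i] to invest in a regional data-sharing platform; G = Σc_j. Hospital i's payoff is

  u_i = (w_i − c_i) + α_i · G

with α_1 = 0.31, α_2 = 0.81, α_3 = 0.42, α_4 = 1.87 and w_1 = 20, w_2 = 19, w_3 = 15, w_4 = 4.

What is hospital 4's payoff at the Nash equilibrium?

∂u_i/∂c_i = α_i − 1, so hospital i contributes w_i if α_i > 1, else 0.
α_i > 1 for i ∈ {4}; NE contributions (0, 0, 0, 4), G = 4.
u_4 = (4 − 4) + 1.87·4 = 7.48.

7.48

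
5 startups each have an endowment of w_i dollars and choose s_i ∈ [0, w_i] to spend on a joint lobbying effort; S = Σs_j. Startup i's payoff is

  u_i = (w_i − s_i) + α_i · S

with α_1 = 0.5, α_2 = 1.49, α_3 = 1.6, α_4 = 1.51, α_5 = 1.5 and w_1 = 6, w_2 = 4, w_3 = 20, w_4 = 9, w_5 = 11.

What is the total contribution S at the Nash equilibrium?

44

∂u_i/∂s_i = α_i − 1, so startup i contributes w_i if α_i > 1, else 0.
α_i > 1 for i ∈ {2, 3, 4, 5}; NE contributions (0, 4, 20, 9, 11), S = 44.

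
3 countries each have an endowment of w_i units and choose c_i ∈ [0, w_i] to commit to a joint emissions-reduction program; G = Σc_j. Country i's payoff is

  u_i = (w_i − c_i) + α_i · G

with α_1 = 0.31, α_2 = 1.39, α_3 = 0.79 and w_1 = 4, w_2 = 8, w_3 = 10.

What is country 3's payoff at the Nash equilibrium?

16.32

∂u_i/∂c_i = α_i − 1, so country i contributes w_i if α_i > 1, else 0.
α_i > 1 for i ∈ {2}; NE contributions (0, 8, 0), G = 8.
u_3 = (10 − 0) + 0.79·8 = 16.32.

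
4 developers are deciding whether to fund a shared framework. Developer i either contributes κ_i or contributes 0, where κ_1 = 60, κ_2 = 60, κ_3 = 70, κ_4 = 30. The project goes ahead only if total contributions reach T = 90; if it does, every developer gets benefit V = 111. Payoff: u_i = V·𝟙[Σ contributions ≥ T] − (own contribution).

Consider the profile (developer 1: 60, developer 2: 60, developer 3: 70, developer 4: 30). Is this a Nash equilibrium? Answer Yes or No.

Total = 220 ≥ 90: provided.
Developer 1 (pledges 60, payoff 51): dropping to 0 → total 160, payoff 111. Profitable deviation.

No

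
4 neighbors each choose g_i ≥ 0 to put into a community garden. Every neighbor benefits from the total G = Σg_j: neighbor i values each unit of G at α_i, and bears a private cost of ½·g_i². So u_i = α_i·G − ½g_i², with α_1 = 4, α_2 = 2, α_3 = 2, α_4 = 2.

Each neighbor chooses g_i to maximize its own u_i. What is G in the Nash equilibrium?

Neighbor i's FOC: ∂u_i/∂g_i = α_i − g_i = 0, so g_i* = α_i.
NE contributions = (4, 2, 2, 2); G = 10.

10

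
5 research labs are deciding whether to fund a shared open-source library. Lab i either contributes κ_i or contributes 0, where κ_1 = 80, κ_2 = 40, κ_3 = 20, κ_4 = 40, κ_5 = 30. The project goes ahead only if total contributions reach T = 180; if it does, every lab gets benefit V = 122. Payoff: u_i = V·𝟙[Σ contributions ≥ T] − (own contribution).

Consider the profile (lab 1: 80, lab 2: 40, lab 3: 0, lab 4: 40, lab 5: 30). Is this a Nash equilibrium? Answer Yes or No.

Total = 190 ≥ 180: provided.
Lab 1 (pledges 80, payoff 42): dropping to 0 → total 110, payoff 0. No gain.
Lab 2 (pledges 40, payoff 82): dropping to 0 → total 150, payoff 0. No gain.
Lab 3 (pledges 0, payoff 122): pledging 20 → total 210, payoff 102. No gain.
Lab 4 (pledges 40, payoff 82): dropping to 0 → total 150, payoff 0. No gain.
Lab 5 (pledges 30, payoff 92): dropping to 0 → total 160, payoff 0. No gain.

Yes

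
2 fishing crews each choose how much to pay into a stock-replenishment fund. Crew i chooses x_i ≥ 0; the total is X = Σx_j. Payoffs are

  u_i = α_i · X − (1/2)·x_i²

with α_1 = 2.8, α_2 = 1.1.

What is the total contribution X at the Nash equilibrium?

Crew i's FOC: ∂u_i/∂x_i = α_i − x_i = 0, so x_i* = α_i.
NE contributions = (2.8, 1.1); X = 3.9.

3.9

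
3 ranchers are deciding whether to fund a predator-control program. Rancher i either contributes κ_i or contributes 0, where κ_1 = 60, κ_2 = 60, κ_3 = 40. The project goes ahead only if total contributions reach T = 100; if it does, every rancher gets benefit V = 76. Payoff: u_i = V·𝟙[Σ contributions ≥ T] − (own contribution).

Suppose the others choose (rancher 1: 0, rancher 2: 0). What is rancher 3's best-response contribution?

Others' total = 0. Even contributing 40 gives 40 < 100: no benefit either way.
Best response: 0.

0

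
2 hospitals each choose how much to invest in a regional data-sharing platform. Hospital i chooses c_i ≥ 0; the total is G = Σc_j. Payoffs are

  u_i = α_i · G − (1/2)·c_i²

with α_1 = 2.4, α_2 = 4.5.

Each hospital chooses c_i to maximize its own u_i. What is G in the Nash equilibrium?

6.9

Hospital i's FOC: ∂u_i/∂c_i = α_i − c_i = 0, so c_i* = α_i.
NE contributions = (2.4, 4.5); G = 6.9.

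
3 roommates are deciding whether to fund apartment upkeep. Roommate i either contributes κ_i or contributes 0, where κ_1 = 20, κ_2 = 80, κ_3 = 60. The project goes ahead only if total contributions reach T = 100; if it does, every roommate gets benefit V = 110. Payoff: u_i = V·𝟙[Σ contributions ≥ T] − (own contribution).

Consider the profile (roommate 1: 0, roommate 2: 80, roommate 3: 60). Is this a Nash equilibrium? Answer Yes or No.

Yes

Total = 140 ≥ 100: provided.
Roommate 1 (pledges 0, payoff 110): pledging 20 → total 160, payoff 90. No gain.
Roommate 2 (pledges 80, payoff 30): dropping to 0 → total 60, payoff 0. No gain.
Roommate 3 (pledges 60, payoff 50): dropping to 0 → total 80, payoff 0. No gain.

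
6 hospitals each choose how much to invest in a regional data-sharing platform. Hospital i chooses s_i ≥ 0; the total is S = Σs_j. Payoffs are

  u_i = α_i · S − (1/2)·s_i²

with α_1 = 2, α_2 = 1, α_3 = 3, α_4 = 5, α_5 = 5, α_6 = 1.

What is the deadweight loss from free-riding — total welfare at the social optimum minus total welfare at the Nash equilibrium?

Hospital i's FOC: ∂u_i/∂s_i = α_i − s_i = 0, so s_i* = α_i.
NE contributions = (2, 1, 3, 5, 5, 1); S = 17.
W^NE = (Σα)·S − ½Σα_i² = 17² − ½·65 = 256.5.
Planner sets s_i = Σα_j = 17 for every i, so S^SO = 6·17 = 102.
W^SO = (Σα)·S^SO − ½·6·(Σα)² = (6/2)·17² = 867.
Deadweight loss = W^SO − W^NE = 610.5.

610.5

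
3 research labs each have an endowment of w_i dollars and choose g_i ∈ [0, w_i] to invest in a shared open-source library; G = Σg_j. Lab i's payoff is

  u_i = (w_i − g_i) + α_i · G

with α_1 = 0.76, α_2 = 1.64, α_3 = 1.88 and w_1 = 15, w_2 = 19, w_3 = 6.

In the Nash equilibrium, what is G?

∂u_i/∂g_i = α_i − 1, so lab i contributes w_i if α_i > 1, else 0.
α_i > 1 for i ∈ {2, 3}; NE contributions (0, 19, 6), G = 25.

25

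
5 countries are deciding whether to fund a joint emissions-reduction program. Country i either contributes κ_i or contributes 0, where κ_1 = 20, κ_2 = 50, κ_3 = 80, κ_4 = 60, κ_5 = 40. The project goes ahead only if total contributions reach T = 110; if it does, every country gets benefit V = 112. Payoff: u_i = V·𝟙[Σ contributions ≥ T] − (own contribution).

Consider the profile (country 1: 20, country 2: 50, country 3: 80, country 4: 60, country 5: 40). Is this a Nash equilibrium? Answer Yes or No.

Total = 250 ≥ 110: provided.
Country 1 (pledges 20, payoff 92): dropping to 0 → total 230, payoff 112. Profitable deviation.

No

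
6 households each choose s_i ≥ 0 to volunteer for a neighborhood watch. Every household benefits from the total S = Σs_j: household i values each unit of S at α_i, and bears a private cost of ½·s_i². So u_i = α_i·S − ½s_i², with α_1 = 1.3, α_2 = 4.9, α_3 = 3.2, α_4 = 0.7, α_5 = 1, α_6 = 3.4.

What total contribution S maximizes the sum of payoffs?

Planner FOC: ∂(Σu_j)/∂s_i = (Σα_j) − s_i = 0, so s_i^SO = Σα_j = 14.5 for every i; S^SO = 87.

87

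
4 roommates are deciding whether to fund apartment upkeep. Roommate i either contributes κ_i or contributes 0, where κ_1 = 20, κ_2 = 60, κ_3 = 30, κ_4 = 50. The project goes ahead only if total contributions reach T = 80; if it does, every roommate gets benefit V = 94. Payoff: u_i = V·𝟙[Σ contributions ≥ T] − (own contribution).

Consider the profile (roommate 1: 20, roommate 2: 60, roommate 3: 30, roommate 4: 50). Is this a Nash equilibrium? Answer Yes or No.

No

Total = 160 ≥ 80: provided.
Roommate 1 (pledges 20, payoff 74): dropping to 0 → total 140, payoff 94. Profitable deviation.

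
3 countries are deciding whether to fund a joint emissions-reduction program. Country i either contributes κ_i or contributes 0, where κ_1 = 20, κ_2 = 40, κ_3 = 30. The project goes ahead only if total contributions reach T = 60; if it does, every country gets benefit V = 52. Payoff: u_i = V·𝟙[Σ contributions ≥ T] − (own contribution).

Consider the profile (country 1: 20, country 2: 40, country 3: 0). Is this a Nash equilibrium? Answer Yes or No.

Yes

Total = 60 ≥ 60: provided.
Country 1 (pledges 20, payoff 32): dropping to 0 → total 40, payoff 0. No gain.
Country 2 (pledges 40, payoff 12): dropping to 0 → total 20, payoff 0. No gain.
Country 3 (pledges 0, payoff 52): pledging 30 → total 90, payoff 22. No gain.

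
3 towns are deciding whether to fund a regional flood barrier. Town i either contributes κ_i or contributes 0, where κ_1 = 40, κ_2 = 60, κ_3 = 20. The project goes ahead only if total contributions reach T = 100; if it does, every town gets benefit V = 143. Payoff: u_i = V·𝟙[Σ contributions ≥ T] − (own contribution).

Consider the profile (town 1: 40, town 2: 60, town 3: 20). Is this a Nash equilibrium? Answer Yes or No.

No

Total = 120 ≥ 100: provided.
Town 1 (pledges 40, payoff 103): dropping to 0 → total 80, payoff 0. No gain.
Town 2 (pledges 60, payoff 83): dropping to 0 → total 60, payoff 0. No gain.
Town 3 (pledges 20, payoff 123): dropping to 0 → total 100, payoff 143. Profitable deviation.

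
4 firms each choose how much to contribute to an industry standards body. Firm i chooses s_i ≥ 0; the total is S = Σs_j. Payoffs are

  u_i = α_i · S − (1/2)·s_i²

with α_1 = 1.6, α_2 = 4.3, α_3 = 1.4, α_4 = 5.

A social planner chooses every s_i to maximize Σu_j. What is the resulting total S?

49.2

Planner FOC: ∂(Σu_j)/∂s_i = (Σα_j) − s_i = 0, so s_i^SO = Σα_j = 12.3 for every i; S^SO = 49.2.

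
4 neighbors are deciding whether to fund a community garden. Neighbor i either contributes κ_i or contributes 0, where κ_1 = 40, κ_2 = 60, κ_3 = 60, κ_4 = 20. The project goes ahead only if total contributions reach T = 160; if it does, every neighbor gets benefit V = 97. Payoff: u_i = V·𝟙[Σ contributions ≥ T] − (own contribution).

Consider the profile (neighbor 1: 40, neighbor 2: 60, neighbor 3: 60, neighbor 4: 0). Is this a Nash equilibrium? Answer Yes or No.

Total = 160 ≥ 160: provided.
Neighbor 1 (pledges 40, payoff 57): dropping to 0 → total 120, payoff 0. No gain.
Neighbor 2 (pledges 60, payoff 37): dropping to 0 → total 100, payoff 0. No gain.
Neighbor 3 (pledges 60, payoff 37): dropping to 0 → total 100, payoff 0. No gain.
Neighbor 4 (pledges 0, payoff 97): pledging 20 → total 180, payoff 77. No gain.

Yes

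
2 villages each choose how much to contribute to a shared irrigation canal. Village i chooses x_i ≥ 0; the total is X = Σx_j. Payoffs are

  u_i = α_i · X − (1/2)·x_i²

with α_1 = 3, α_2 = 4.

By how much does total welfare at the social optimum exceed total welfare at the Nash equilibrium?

12.5

Village i's FOC: ∂u_i/∂x_i = α_i − x_i = 0, so x_i* = α_i.
NE contributions = (3, 4); X = 7.
W^NE = (Σα)·X − ½Σα_i² = 7² − ½·25 = 36.5.
Planner sets x_i = Σα_j = 7 for every i, so X^SO = 2·7 = 14.
W^SO = (Σα)·X^SO − ½·2·(Σα)² = (2/2)·7² = 49.
Deadweight loss = W^SO − W^NE = 12.5.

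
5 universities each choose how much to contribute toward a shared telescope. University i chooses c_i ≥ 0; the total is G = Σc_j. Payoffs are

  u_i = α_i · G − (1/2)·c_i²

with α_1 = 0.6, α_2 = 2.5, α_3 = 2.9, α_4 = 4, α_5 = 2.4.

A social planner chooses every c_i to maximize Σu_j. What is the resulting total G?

Planner FOC: ∂(Σu_j)/∂c_i = (Σα_j) − c_i = 0, so c_i^SO = Σα_j = 12.4 for every i; G^SO = 62.

62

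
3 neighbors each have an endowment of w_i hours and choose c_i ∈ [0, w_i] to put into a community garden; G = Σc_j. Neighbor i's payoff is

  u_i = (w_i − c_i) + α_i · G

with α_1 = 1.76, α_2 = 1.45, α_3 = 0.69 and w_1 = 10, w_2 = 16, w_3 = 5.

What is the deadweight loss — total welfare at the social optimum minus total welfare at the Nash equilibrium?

∂u_i/∂c_i = α_i − 1, so neighbor i contributes w_i if α_i > 1, else 0.
α_i > 1 for i ∈ {1, 2}; NE contributions (10, 16, 0), G = 26.
W^NE = Σw_i − G^NE + (Σα_i)·G^NE = 31 + 2.9·26 = 106.4.
Planner: ∂(Σu_j)/∂c_i = Σα_j − 1 = 2.9 > 0, so everyone contributes w_i; G^SO = 31, W^SO = 31 + 2.9·31 = 120.9.
Deadweight loss = 14.5.

14.5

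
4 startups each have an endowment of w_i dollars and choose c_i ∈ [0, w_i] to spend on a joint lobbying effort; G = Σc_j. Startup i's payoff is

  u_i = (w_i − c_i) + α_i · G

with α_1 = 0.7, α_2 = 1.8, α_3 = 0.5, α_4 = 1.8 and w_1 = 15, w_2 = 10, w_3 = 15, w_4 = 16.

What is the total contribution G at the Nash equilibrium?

26

∂u_i/∂c_i = α_i − 1, so startup i contributes w_i if α_i > 1, else 0.
α_i > 1 for i ∈ {2, 4}; NE contributions (0, 10, 0, 16), G = 26.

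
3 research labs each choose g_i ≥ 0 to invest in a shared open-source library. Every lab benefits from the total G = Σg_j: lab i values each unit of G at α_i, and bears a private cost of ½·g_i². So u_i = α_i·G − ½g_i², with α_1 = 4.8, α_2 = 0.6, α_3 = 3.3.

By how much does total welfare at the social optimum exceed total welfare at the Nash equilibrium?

54.99

Lab i's FOC: ∂u_i/∂g_i = α_i − g_i = 0, so g_i* = α_i.
NE contributions = (4.8, 0.6, 3.3); G = 8.7.
W^NE = (Σα)·G − ½Σα_i² = 8.7² − ½·34.29 = 58.545.
Planner sets g_i = Σα_j = 8.7 for every i, so G^SO = 3·8.7 = 26.1.
W^SO = (Σα)·G^SO − ½·3·(Σα)² = (3/2)·8.7² = 113.535.
Deadweight loss = W^SO − W^NE = 54.99.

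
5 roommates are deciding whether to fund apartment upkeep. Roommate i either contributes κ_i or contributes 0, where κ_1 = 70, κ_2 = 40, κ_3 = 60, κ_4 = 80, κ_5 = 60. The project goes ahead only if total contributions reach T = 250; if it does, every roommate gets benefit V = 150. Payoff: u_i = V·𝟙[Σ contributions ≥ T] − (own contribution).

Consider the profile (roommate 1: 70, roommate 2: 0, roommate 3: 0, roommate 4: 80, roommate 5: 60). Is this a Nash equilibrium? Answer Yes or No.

Total = 210 < 250: not provided.
Roommate 1 (pledges 70, payoff -70): dropping to 0 → total 140, payoff 0. Profitable deviation.

No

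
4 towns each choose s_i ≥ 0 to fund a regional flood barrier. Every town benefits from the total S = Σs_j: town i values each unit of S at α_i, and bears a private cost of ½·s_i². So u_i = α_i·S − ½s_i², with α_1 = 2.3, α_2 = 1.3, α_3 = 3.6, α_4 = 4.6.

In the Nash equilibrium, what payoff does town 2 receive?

14.495

Town i's FOC: ∂u_i/∂s_i = α_i − s_i = 0, so s_i* = α_i.
NE contributions = (2.3, 1.3, 3.6, 4.6); S = 11.8.
u_2 = α_2·S − ½·(s_2)² = 1.3·11.8 − ½·1.3² = 14.495.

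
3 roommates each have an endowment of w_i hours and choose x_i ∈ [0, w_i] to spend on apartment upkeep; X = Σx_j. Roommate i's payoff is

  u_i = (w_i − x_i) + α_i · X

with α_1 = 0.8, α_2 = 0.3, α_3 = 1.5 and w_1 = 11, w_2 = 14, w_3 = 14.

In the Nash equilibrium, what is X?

14

∂u_i/∂x_i = α_i − 1, so roommate i contributes w_i if α_i > 1, else 0.
α_i > 1 for i ∈ {3}; NE contributions (0, 0, 14), X = 14.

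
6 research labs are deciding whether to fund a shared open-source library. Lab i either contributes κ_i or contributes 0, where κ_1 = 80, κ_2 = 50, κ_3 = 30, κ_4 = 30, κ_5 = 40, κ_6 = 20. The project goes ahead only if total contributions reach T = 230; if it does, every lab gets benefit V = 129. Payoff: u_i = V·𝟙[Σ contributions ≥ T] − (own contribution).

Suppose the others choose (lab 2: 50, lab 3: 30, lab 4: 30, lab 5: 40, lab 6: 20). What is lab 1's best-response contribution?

Others' total = 170. Contributing 80 brings total to 250 ≥ 230: gain V − κ_1 = 49.
Best response: 80.

80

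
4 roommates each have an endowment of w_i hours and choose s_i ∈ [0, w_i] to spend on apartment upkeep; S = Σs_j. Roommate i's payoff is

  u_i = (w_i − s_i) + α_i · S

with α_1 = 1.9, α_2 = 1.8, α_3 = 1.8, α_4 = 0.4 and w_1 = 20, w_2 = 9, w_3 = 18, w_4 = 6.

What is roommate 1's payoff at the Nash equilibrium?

∂u_i/∂s_i = α_i − 1, so roommate i contributes w_i if α_i > 1, else 0.
α_i > 1 for i ∈ {1, 2, 3}; NE contributions (20, 9, 18, 0), S = 47.
u_1 = (20 − 20) + 1.9·47 = 89.3.

89.3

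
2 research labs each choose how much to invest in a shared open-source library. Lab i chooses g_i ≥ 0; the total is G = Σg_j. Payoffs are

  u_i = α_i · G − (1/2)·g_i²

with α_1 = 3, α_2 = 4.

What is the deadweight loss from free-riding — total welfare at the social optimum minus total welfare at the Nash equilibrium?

12.5

Lab i's FOC: ∂u_i/∂g_i = α_i − g_i = 0, so g_i* = α_i.
NE contributions = (3, 4); G = 7.
W^NE = (Σα)·G − ½Σα_i² = 7² − ½·25 = 36.5.
Planner sets g_i = Σα_j = 7 for every i, so G^SO = 2·7 = 14.
W^SO = (Σα)·G^SO − ½·2·(Σα)² = (2/2)·7² = 49.
Deadweight loss = W^SO − W^NE = 12.5.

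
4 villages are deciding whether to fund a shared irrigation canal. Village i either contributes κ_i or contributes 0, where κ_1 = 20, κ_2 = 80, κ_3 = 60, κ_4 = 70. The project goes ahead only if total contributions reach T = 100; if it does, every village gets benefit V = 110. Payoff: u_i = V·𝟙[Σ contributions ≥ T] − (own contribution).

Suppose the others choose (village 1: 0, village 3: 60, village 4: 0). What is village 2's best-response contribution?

80

Others' total = 60. Contributing 80 brings total to 140 ≥ 100: gain V − κ_2 = 30.
Best response: 80.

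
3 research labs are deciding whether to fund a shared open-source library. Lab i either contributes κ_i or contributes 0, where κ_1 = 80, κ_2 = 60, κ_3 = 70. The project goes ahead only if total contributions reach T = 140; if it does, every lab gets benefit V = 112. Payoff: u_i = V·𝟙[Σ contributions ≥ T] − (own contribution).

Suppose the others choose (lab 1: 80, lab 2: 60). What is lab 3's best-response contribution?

Others' total = 140 ≥ 140; contributing adds cost 70 for no extra benefit.
Best response: 0.

0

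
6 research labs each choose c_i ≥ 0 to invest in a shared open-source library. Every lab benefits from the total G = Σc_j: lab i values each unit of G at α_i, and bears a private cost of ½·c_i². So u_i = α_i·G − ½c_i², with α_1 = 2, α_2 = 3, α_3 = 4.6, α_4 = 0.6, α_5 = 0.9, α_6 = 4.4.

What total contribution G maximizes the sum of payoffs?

93

Planner FOC: ∂(Σu_j)/∂c_i = (Σα_j) − c_i = 0, so c_i^SO = Σα_j = 15.5 for every i; G^SO = 93.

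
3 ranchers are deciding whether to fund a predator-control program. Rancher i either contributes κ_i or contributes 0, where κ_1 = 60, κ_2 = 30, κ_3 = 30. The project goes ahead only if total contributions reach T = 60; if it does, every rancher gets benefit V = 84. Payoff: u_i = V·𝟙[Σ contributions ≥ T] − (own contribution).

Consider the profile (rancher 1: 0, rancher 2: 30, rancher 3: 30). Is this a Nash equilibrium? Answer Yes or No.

Yes

Total = 60 ≥ 60: provided.
Rancher 1 (pledges 0, payoff 84): pledging 60 → total 120, payoff 24. No gain.
Rancher 2 (pledges 30, payoff 54): dropping to 0 → total 30, payoff 0. No gain.
Rancher 3 (pledges 30, payoff 54): dropping to 0 → total 30, payoff 0. No gain.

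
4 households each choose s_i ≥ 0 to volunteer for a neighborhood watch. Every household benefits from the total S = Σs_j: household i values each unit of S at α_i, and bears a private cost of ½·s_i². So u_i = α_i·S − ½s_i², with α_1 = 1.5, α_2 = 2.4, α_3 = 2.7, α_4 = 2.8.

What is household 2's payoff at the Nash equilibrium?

19.68

Household i's FOC: ∂u_i/∂s_i = α_i − s_i = 0, so s_i* = α_i.
NE contributions = (1.5, 2.4, 2.7, 2.8); S = 9.4.
u_2 = α_2·S − ½·(s_2)² = 2.4·9.4 − ½·2.4² = 19.68.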